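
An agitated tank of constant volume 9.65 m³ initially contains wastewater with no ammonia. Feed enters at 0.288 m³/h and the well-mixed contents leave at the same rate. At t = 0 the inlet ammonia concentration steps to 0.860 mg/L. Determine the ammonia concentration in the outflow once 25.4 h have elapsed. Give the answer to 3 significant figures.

Species balance on the tank: V dC/dt = Q(C_in − C).
Time constant τ = V/Q = 9.65/0.288 = 33.507 h.
C approaches C_in exponentially: C(t) = C_in + (C₀ − C_in) e^(−t/τ).
C(25.4) = 0.860 + (0 − 0.860)·e^(−25.4/33.507) = 0.860 + (-0.86000)·0.46858 = 0.45702 mg/L.

0.457 mg/L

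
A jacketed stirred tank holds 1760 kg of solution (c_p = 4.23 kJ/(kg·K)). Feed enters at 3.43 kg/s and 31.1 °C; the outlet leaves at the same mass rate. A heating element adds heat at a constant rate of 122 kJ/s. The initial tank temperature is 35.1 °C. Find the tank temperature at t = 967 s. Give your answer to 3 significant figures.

Energy balance: M c_p dT/dt = ṁ c_p (T_in − T) + 122.
Rearrange: dT/dt = (T_ss − T)/τ with τ = M/ṁ = 513.12 s and T_ss = T_in + Q̇/(ṁ c_p) = 39.509 °C.
This is linear first-order; T(t) = T_ss + (T₀ − T_ss) e^(−t/τ).
T(967) = 39.509 + (-4.4086)·e^(−967/513.12) = 39.509 + (-4.4086)·0.15190 = 38.839 °C.

38.8 °C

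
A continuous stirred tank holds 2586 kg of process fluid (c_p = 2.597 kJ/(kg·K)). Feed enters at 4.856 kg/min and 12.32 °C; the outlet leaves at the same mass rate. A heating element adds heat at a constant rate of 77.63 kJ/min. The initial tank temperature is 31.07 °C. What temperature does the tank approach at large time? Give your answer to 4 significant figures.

M c_p dT/dt = ṁ c_p (T_in − T) + Q̇.
At steady state dT/dt = 0 ⇒ T_ss = T_in + Q̇/(ṁ c_p) = 12.32 + 77.63/(4.856·2.597) = 18.4757 °C.

18.48 °C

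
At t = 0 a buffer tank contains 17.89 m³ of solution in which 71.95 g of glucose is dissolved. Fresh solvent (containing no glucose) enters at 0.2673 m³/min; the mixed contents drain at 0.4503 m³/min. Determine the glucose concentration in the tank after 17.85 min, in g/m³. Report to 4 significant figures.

2.996 g/m³

Let m(t) be the amount of glucose. Volume: V(t) = V₀ + (Q_in − Q_out) t = 17.89 − 0.183000 t; V(17.85) = 14.6235 m³.
Species balance (pure solvent in): dm/dt = −Q_out · m/V(t).
Separate: dm/m = −Q_out dt/V(t) ⇒ ln(m/m₀) = −(Q_out/(Q_in−Q_out)) ln(V/V₀).
m = m₀ (V₀/V)^(Q_out/(Q_in−Q_out)) = 71.95 × (17.89/14.6235)^(-2.46066) = 43.8101 g.
C = m/V = 43.8101/14.6235 = 2.99588 g/m³.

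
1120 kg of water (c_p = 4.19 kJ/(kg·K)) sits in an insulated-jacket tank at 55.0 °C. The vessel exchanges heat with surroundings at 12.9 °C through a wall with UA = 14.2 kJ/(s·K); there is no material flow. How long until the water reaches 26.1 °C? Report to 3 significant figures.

383 s

Energy balance: M c_p dT/dt = −UA(T − T_amb).
τ = M c_p/UA = 330.48 s; T_ss = T_amb = 12.900 °C.
T(t) = T_ss + (T₀ − T_ss)e^(−t/τ); set T = 26.1:
t = −τ ln[(T − T_ss)/(T₀ − T_ss)] = −330.48 · ln(0.31354) = 383.30 s.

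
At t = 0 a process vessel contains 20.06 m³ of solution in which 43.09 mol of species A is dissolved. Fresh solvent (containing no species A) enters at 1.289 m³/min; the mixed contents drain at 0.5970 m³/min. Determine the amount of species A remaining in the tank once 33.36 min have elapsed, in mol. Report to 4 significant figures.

Total volume: dV/dt = Q_in − Q_out = 0.692000 m³/min, so V(t) = 20.06 + 0.692000 t and V(33.36) = 43.1451 m³.
Species balance (pure solvent in): dm/dt = −Q_out · m/V(t).
dm/m = −Q_out dt/(V₀ + 0.692000 t); integrating gives ln(m/m₀) = −(Q_out/(Q_in−Q_out)) ln(V/V₀).
m = m₀ (V₀/V)^(Q_out/(Q_in−Q_out)) = 43.09 × (20.06/43.1451)^(0.862717) = 22.2554 mol.

22.26 mol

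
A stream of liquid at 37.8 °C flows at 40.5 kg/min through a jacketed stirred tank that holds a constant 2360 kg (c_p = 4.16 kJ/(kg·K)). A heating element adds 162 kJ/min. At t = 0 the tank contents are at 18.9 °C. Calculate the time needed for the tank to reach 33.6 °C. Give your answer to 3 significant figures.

78.5 min

M c_p dT/dt = ṁ c_p (T_in − T) + Q̇.
τ = M/ṁ = 58.272 min; T_ss = T_in + Q̇/(ṁ c_p) = 38.762 °C.
T(t) = T_ss + (T₀ − T_ss) e^(−t/τ). Set T = 33.6:
e^(−t/τ) = (33.6 − 38.762)/(18.9 − 38.762) = 0.25988
t = −58.272 · ln(0.25988) = 78.524 min.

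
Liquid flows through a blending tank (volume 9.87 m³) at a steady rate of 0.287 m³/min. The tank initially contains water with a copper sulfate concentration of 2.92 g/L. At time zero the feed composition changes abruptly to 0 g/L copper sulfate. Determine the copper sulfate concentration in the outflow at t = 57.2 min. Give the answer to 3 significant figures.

Transient balance on the dissolved component: V dC/dt = Q(C_in − C).
Rewrite as dC/dt + C/τ = C_in/τ, τ = V/Q = 34.390 min.
C approaches C_in exponentially: C(t) = C_in + (C₀ − C_in) e^(−t/τ).
C(57.2) = 0 + (2.92 − 0)·e^(−57.2/34.390) = 0 + (2.9200)·0.18952 = 0.55340 g/L.

0.553 g/L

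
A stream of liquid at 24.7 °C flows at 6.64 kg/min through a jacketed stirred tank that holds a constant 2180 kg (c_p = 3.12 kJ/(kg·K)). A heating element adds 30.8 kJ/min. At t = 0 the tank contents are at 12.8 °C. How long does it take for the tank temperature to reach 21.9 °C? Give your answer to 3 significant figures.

M c_p dT/dt = ṁ c_p (T_in − T) + Q̇.
τ = M/ṁ = 328.31 min; T_ss = T_in + Q̇/(ṁ c_p) = 26.187 °C.
T(t) = T_ss + (T₀ − T_ss) e^(−t/τ). Set T = 21.9:
e^(−t/τ) = (21.9 − 26.187)/(12.8 − 26.187) = 0.32022
t = −328.31 · ln(0.32022) = 373.86 min.

374 min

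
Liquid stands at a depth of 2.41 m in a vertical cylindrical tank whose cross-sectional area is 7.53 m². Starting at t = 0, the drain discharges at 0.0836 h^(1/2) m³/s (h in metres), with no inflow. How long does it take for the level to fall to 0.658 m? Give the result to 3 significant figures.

134 s

A dh/dt = −Q_out = −0.0836 √h.
This is separable: 2 d(√h)/dt = −0.0836/A, so √h = √h₀ − (0.0836/(2A)) t.
t = 2A(√h₀ − √h)/0.0836 = 2·7.53·(√2.41 − √0.658)/0.0836
  = 15.060 × (1.5524 − 0.81117) / 0.0836 = 133.53 s.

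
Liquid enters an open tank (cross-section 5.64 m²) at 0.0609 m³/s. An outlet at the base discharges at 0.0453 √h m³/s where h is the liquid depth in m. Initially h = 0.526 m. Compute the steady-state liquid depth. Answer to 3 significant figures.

Level balance: A dh/dt = 0.0609 − 0.0453 √h. Setting dh/dt = 0:
Q_in = 0.0453 √h_ss ⇒ √h_ss = 0.0609/0.0453 = 1.3444.
h_ss = 1.3444² = 1.8073 m. (Since h₀ = 0.526 m < h_ss, the level will rise toward this value.)

1.81 m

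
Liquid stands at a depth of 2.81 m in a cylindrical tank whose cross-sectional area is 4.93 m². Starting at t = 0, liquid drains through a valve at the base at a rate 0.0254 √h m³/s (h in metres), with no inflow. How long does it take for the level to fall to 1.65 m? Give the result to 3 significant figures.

152 s

With no inflow, A dh/dt = −0.0254 √h.
∫ h^(−1/2) dh = −(0.0254/A) ∫ dt, giving 2√h = 2√h₀ − (0.0254/A) t.
t = 2A(√h₀ − √h)/0.0254 = 2·4.93·(√2.81 − √1.65)/0.0254
  = 9.8600 × (1.6763 − 1.2845) / 0.0254 = 152.09 s.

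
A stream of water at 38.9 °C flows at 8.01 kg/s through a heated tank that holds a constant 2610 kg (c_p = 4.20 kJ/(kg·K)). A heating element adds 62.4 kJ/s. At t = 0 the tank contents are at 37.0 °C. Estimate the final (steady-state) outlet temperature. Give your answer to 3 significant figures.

Unsteady energy balance on the tank contents: M c_p dT/dt = ṁ c_p (T_in − T) + 62.4.
At steady state dT/dt = 0 ⇒ T_ss = T_in + Q̇/(ṁ c_p) = 38.9 + 62.4/(8.01·4.20) = 40.755 °C.

40.8 °C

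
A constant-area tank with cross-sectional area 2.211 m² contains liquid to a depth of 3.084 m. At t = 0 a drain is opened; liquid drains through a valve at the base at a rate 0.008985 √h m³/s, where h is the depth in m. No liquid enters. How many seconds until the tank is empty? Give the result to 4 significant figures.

864.3 s

Volume balance on the tank: A dh/dt = −0.008985 √h.
This is separable: 2 d(√h)/dt = −0.008985/A, so √h = √h₀ − (0.008985/(2A)) t.
Tank is empty when √h = 0: t_empty = 2A√h₀/0.008985.
t_empty = 2·2.211·√3.084/0.008985 = 4.42200·1.75613/0.008985 = 864.287 s.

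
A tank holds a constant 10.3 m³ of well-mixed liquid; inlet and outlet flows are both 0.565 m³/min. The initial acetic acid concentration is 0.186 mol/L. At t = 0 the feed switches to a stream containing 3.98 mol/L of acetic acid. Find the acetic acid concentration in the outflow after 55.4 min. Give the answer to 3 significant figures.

3.80 mol/L

Transient balance on the dissolved component: V dC/dt = Q(C_in − C).
So dC/dt = (C_in − C)/τ with τ = V/Q = 10.3/0.565 = 18.230 min.
This is linear first-order; C(t) = C_in + (C₀ − C_in) e^(−t/τ).
C(55.4) = 3.98 + (0.186 − 3.98)·e^(−55.4/18.230) = 3.98 + (-3.7940)·0.047886 = 3.7983 mol/L.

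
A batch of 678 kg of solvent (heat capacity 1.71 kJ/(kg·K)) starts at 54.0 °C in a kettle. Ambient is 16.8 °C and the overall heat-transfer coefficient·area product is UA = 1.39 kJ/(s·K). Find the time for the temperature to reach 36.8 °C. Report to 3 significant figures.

M c_p dT/dt = −UA(T − T_amb).
τ = M c_p/UA = 834.09 s; T_ss = T_amb = 16.800 °C.
T(t) = T_ss + (T₀ − T_ss)e^(−t/τ); set T = 36.8:
t = −τ ln[(T − T_ss)/(T₀ − T_ss)] = −834.09 · ln(0.53763) = 517.61 s.

518 s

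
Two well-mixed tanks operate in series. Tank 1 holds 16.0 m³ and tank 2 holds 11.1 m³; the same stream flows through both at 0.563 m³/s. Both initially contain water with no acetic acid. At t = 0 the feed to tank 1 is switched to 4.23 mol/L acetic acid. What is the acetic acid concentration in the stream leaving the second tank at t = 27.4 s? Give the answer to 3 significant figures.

Species balance on tank i: dCᵢ/dt = (Cᵢ₋₁ − Cᵢ)/τᵢ with τᵢ = Vᵢ/Q.
τ₁ = 16.0/0.563 = 28.419 s; τ₂ = 11.1/0.563 = 19.716 s.
Tank 1: C₁ = C_in(1 − e^(−t/τ₁)). Tank 2 (τ₁ ≠ τ₂): C₂ = C_in[1 − (τ₁ e^(−t/τ₁) − τ₂ e^(−t/τ₂))/(τ₁ − τ₂)].
At t = 27.4: e^(−t/τ₁) = 0.38131, e^(−t/τ₂) = 0.24914.
C₂ = 4.23·[1 − (28.419·0.38131 − 19.716·0.24914)/(8.7034)] = 4.23·0.31927 = 1.3505 mol/L.

1.35 mol/L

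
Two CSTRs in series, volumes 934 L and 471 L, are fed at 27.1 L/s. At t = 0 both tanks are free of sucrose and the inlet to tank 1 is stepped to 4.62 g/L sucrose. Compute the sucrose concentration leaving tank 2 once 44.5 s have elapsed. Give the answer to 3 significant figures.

2.42 g/L

Each tank obeys Vᵢ dCᵢ/dt = Q(Cᵢ₋₁ − Cᵢ), so τᵢ = Vᵢ/Q.
τ₁ = 934/27.1 = 34.465 s; τ₂ = 471/27.1 = 17.380 s.
Solving the cascade with C₁(0)=C₂(0)=0 gives C₂(t) = C_in[1 − (τ₁ e^(−t/τ₁) − τ₂ e^(−t/τ₂))/(τ₁ − τ₂)].
At t = 44.5: e^(−t/τ₁) = 0.27495, e^(−t/τ₂) = 0.077274.
C₂ = 4.62·[1 − (34.465·0.27495 − 17.380·0.077274)/(17.085)] = 4.62·0.52396 = 2.4207 g/L.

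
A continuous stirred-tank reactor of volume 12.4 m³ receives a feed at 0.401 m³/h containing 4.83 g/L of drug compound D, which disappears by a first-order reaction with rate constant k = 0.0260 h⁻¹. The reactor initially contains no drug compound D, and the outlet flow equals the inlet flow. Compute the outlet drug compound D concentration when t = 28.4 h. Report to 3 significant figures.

Accumulation = in − out − consumed: V dC/dt = Q C_in − Q C − k V C.
dC/dt = (Q/V) C_in − (Q/V + k) C; effective rate a = Q/V + k = 0.032339 + 0.0260 = 0.058339 h⁻¹.
C_ss = Q C_in/(Q + kV) = 2.6774 g/L; C(t) = C_ss + (C₀ − C_ss) e^(−a t).
C(28.4) = 2.6774 + (-2.6774)·e^(−0.058339·28.4) = 2.6774 + (-2.6774)·0.19074 = 2.1667 g/L.

2.17 g/L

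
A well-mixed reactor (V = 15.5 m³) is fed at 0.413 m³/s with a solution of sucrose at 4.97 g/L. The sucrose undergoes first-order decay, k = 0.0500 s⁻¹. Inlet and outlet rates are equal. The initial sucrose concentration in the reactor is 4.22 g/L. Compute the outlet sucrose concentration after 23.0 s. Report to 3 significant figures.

2.16 g/L

Species balance: V dC/dt = Q C_in − Q C − k V C.
dC/dt = (Q/V) C_in − (Q/V + k) C; effective rate a = Q/V + k = 0.026645 + 0.0500 = 0.076645 s⁻¹.
C_ss = Q C_in/(Q + kV) = 1.7278 g/L; C(t) = C_ss + (C₀ − C_ss) e^(−a t).
C(23.0) = 1.7278 + (2.4922)·e^(−0.076645·23.0) = 1.7278 + (2.4922)·0.17156 = 2.1553 g/L.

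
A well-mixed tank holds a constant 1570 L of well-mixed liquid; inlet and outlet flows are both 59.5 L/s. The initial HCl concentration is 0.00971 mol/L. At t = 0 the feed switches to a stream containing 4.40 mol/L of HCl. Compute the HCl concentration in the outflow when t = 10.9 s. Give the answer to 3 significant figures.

Accumulation = in − out for the solute gives V dC/dt = Q(C_in − C).
Rewrite as dC/dt + C/τ = C_in/τ, τ = V/Q = 26.387 s.
Integrating: C(t) = C_in + (C₀ − C_in) e^(−t/τ).
C(10.9) = 4.40 + (0.00971 − 4.40)·e^(−10.9/26.387) = 4.40 + (-4.3903)·0.66160 = 1.4954 mol/L.

1.50 mol/L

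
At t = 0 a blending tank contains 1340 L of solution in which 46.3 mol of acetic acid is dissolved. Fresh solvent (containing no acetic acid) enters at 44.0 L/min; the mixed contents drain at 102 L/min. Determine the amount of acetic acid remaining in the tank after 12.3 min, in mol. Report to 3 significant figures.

Total volume: dV/dt = Q_in − Q_out = -58.000 L/min, so V(t) = 1340 − 58.000 t and V(12.3) = 626.60 L.
No acetic acid enters, so dm/dt = −Q_out · (m/V).
Separate: dm/m = −Q_out dt/V(t) ⇒ ln(m/m₀) = −(Q_out/(Q_in−Q_out)) ln(V/V₀).
m = m₀ (V₀/V)^(Q_out/(Q_in−Q_out)) = 46.3 × (1340/626.60)^(-1.7586) = 12.163 mol.

12.2 mol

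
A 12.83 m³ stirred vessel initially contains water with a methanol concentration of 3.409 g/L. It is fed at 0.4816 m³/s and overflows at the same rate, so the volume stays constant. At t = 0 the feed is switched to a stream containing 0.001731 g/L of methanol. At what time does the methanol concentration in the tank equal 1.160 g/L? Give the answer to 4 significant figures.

28.74 s

Species balance on the tank: V dC/dt = Q(C_in − C), so τ = V/Q = 26.6404 s.
C(t) = C_in + (C₀ − C_in) e^(−t/τ). Set C = 1.160 and solve for t:
e^(−t/τ) = (C − C_in)/(C₀ − C_in) = (1.160 − 0.001731)/(3.409 − 0.001731) = 0.339941
t = −τ ln(…) = 26.6404 × 1.07898 = 28.7445 s.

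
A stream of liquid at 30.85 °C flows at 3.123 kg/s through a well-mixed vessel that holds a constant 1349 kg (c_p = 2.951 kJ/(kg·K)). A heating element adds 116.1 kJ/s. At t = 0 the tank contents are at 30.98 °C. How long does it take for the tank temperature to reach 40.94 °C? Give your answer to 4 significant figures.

M c_p dT/dt = ṁ c_p (T_in − T) + Q̇.
τ = M/ṁ = 431.956 s; T_ss = T_in + Q̇/(ṁ c_p) = 43.4477 °C.
T(t) = T_ss + (T₀ − T_ss) e^(−t/τ). Set T = 40.94:
e^(−t/τ) = (40.94 − 43.4477)/(30.98 − 43.4477) = 0.201135
t = −431.956 · ln(0.201135) = 692.762 s.

692.8 s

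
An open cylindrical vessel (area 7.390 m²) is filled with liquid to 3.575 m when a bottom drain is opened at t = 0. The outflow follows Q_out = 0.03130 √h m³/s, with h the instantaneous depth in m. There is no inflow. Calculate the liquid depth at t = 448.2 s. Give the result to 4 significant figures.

Accumulation of liquid (constant cross-section A): A dh/dt = −0.03130 √h.
Separate and integrate: 2(√h − √h₀) = −(0.03130/A) t.
√h = √3.575 − 0.03130·448.2/(2·7.390) = 1.89077 − 0.949165 = 0.941602.
h = 0.941602² = 0.886614 m.

0.8866 m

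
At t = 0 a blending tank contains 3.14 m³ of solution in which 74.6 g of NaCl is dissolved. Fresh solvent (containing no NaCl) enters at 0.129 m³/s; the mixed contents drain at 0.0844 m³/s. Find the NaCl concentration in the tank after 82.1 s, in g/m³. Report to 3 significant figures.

Total volume: dV/dt = Q_in − Q_out = 0.044600 m³/s, so V(t) = 3.14 + 0.044600 t and V(82.1) = 6.8017 m³.
Species balance (pure solvent in): dm/dt = −Q_out · m/V(t).
dm/m = −Q_out dt/(V₀ + 0.044600 t); integrating gives ln(m/m₀) = −(Q_out/(Q_in−Q_out)) ln(V/V₀).
m = m₀ (V₀/V)^(Q_out/(Q_in−Q_out)) = 74.6 × (3.14/6.8017)^(1.8924) = 17.278 g.
C = m/V = 17.278/6.8017 = 2.5403 g/m³.

2.54 g/m³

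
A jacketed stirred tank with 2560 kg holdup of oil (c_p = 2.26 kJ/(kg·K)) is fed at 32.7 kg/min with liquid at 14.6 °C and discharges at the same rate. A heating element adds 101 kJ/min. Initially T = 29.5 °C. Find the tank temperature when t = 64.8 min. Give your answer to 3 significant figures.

21.9 °C

M c_p dT/dt = ṁ c_p (T_in − T) + Q̇.
τ = M/ṁ = 78.287 min; T_ss = T_in + Q̇/(ṁ c_p) = 14.6 + 101/(32.7·2.26) = 15.967 °C.
Solution: T(t) = T_ss + (T₀ − T_ss) e^(−t/τ).
T(64.8) = 15.967 + (13.533)·e^(−64.8/78.287) = 15.967 + (13.533)·0.43705 = 21.881 °C.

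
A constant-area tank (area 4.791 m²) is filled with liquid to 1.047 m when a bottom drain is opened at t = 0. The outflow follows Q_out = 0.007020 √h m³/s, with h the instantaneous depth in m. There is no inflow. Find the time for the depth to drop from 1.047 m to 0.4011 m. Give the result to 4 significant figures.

532.2 s

Mass balance (ρ constant): A dh/dt = −0.007020 √h.
This is separable: 2 d(√h)/dt = −0.007020/A, so √h = √h₀ − (0.007020/(2A)) t.
t = 2A(√h₀ − √h)/0.007020 = 2·4.791·(√1.047 − √0.4011)/0.007020
  = 9.58200 × (1.02323 − 0.633325) / 0.007020 = 532.205 s.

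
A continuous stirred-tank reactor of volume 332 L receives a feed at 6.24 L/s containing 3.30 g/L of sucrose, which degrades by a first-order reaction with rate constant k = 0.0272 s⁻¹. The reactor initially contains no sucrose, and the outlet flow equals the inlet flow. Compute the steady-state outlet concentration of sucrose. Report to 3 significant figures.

1.35 g/L

Species balance: V dC/dt = Q C_in − Q C − k V C.
At steady state: 0 = Q C_in − (Q + kV) C_ss, so C_ss = Q C_in/(Q + kV).
C_ss = 6.24·3.30/(6.24 + 0.0272·332) = 20.592/15.270 = 1.3485 g/L.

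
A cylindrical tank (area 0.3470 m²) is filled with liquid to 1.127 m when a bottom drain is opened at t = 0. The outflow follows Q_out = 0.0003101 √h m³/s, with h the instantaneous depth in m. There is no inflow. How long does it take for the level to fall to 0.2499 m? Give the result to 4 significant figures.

1257 s

With no inflow, A dh/dt = −0.0003101 √h.
Separate and integrate: 2(√h − √h₀) = −(0.0003101/A) t.
t = 2A(√h₀ − √h)/0.0003101 = 2·0.3470·(√1.127 − √0.2499)/0.0003101
  = 0.694000 × (1.06160 − 0.499900) / 0.0003101 = 1257.08 s.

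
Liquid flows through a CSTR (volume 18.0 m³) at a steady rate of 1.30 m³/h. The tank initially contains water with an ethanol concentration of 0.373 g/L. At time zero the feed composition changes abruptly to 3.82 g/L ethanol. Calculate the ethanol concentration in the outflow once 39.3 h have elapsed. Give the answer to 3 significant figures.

3.62 g/L

Accumulation = in − out for the solute gives V dC/dt = Q(C_in − C).
Rewrite as dC/dt + C/τ = C_in/τ, τ = V/Q = 13.846 h.
C approaches C_in exponentially: C(t) = C_in + (C₀ − C_in) e^(−t/τ).
C(39.3) = 3.82 + (0.373 − 3.82)·e^(−39.3/13.846) = 3.82 + (-3.4470)·0.058523 = 3.6183 g/L.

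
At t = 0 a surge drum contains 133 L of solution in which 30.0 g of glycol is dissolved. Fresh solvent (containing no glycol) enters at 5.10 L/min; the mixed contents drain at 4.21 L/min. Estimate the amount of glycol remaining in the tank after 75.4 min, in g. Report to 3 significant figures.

4.34 g

Let m(t) be the amount of glycol. Volume: V(t) = V₀ + (Q_in − Q_out) t = 133 + 0.89000 t; V(75.4) = 200.11 L.
No glycol enters, so dm/dt = −Q_out · (m/V).
Separate: dm/m = −Q_out dt/V(t) ⇒ ln(m/m₀) = −(Q_out/(Q_in−Q_out)) ln(V/V₀).
m = m₀ (V₀/V)^(Q_out/(Q_in−Q_out)) = 30.0 × (133/200.11)^(4.7303) = 4.3443 g.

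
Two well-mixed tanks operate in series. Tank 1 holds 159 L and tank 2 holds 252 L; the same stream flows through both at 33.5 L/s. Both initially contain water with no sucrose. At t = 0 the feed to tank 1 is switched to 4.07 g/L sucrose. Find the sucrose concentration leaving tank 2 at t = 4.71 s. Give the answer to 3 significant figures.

0.753 g/L

Time constants: τᵢ = Vᵢ/Q for each well-mixed tank.
τ₁ = 159/33.5 = 4.7463 s; τ₂ = 252/33.5 = 7.5224 s.
Solving the cascade with C₁(0)=C₂(0)=0 gives C₂(t) = C_in[1 − (τ₁ e^(−t/τ₁) − τ₂ e^(−t/τ₂))/(τ₁ − τ₂)].
At t = 4.71: e^(−t/τ₁) = 0.37070, e^(−t/τ₂) = 0.53466.
C₂ = 4.07·[1 − (4.7463·0.37070 − 7.5224·0.53466)/(-2.7761)] = 4.07·0.18503 = 0.75309 g/L.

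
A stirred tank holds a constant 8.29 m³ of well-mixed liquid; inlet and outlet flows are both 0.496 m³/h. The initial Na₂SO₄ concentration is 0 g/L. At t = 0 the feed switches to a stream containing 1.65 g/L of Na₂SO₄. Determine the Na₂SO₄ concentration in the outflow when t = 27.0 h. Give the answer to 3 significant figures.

Transient balance on the dissolved component: V dC/dt = Q(C_in − C).
Time constant τ = V/Q = 8.29/0.496 = 16.714 h.
Integrating: C(t) = C_in + (C₀ − C_in) e^(−t/τ).
C(27.0) = 1.65 + (0 − 1.65)·e^(−27.0/16.714) = 1.65 + (-1.6500)·0.19880 = 1.3220 g/L.

1.32 g/L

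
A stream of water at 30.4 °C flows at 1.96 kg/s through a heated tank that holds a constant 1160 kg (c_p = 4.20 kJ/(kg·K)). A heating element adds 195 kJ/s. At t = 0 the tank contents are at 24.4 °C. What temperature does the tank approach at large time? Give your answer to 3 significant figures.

Energy balance: M c_p dT/dt = ṁ c_p (T_in − T) + 195.
At steady state dT/dt = 0 ⇒ T_ss = T_in + Q̇/(ṁ c_p) = 30.4 + 195/(1.96·4.20) = 54.088 °C.

54.1 °C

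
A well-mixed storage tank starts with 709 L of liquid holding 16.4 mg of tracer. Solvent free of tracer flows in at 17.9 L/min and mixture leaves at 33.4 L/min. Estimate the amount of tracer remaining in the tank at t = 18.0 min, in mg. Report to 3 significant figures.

Total volume: dV/dt = Q_in − Q_out = -15.500 L/min, so V(t) = 709 − 15.500 t and V(18.0) = 430.00 L.
No tracer enters, so dm/dt = −Q_out · (m/V).
Separate: dm/m = −Q_out dt/V(t) ⇒ ln(m/m₀) = −(Q_out/(Q_in−Q_out)) ln(V/V₀).
m = m₀ (V₀/V)^(Q_out/(Q_in−Q_out)) = 16.4 × (709/430.00)^(-2.1548) = 5.5829 mg.

5.58 mg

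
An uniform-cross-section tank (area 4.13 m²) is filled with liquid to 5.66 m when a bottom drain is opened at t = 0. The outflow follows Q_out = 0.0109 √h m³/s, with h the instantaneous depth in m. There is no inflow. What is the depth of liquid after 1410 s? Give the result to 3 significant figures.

Accumulation of liquid (constant cross-section A): A dh/dt = −0.0109 √h.
This is separable: 2 d(√h)/dt = −0.0109/A, so √h = √h₀ − (0.0109/(2A)) t.
√h = √5.66 − 0.0109·1410/(2·4.13) = 2.3791 − 1.8607 = 0.51842.
h = 0.51842² = 0.26876 m.

0.269 m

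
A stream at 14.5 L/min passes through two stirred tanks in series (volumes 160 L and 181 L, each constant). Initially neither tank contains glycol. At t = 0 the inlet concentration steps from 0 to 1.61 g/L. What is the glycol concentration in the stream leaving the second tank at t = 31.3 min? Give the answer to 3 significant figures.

Each tank obeys Vᵢ dCᵢ/dt = Q(Cᵢ₋₁ − Cᵢ), so τᵢ = Vᵢ/Q.
τ₁ = 160/14.5 = 11.034 min; τ₂ = 181/14.5 = 12.483 min.
Tank 1: C₁ = C_in(1 − e^(−t/τ₁)). Tank 2 (τ₁ ≠ τ₂): C₂ = C_in[1 − (τ₁ e^(−t/τ₁) − τ₂ e^(−t/τ₂))/(τ₁ − τ₂)].
At t = 31.3: e^(−t/τ₁) = 0.058627, e^(−t/τ₂) = 0.081475.
C₂ = 1.61·[1 − (11.034·0.058627 − 12.483·0.081475)/(-1.4483)] = 1.61·0.74444 = 1.1986 g/L.

1.20 g/L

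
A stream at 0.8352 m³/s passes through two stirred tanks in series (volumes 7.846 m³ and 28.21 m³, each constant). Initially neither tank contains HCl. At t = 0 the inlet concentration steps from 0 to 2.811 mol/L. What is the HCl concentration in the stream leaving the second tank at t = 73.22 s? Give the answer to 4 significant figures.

Time constants: τᵢ = Vᵢ/Q for each well-mixed tank.
τ₁ = 7.846/0.8352 = 9.39416 s; τ₂ = 28.21/0.8352 = 33.7763 s.
Solving the cascade with C₁(0)=C₂(0)=0 gives C₂(t) = C_in[1 − (τ₁ e^(−t/τ₁) − τ₂ e^(−t/τ₂))/(τ₁ − τ₂)].
At t = 73.22: e^(−t/τ₁) = 0.000412116, e^(−t/τ₂) = 0.114430.
C₂ = 2.811·[1 − (9.39416·0.000412116 − 33.7763·0.114430)/(-24.3822)] = 2.811·0.841640 = 2.36585 mol/L.

2.366 mol/L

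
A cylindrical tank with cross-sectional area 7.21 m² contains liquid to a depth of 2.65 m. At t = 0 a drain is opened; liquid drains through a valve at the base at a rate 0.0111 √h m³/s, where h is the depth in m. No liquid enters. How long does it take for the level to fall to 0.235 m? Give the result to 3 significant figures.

1490 s

With no inflow, A dh/dt = −0.0111 √h.
∫ h^(−1/2) dh = −(0.0111/A) ∫ dt, giving 2√h = 2√h₀ − (0.0111/A) t.
t = 2A(√h₀ − √h)/0.0111 = 2·7.21·(√2.65 − √0.235)/0.0111
  = 14.420 × (1.6279 − 0.48477) / 0.0111 = 1485.0 s.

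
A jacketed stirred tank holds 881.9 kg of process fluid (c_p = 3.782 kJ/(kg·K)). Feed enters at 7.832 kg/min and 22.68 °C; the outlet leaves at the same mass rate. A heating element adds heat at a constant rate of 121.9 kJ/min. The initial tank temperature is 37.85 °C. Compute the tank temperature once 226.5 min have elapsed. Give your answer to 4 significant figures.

28.27 °C

Heat balance on the well-mixed liquid: M c_p dT/dt = ṁ c_p (T_in − T) + 121.9.
Rearrange: dT/dt = (T_ss − T)/τ with τ = M/ṁ = 112.602 min and T_ss = T_in + Q̇/(ṁ c_p) = 26.7954 °C.
Integrating: T(t) = T_ss + (T₀ − T_ss) e^(−t/τ).
T(226.5) = 26.7954 + (11.0546)·e^(−226.5/112.602) = 26.7954 + (11.0546)·0.133787 = 28.2743 °C.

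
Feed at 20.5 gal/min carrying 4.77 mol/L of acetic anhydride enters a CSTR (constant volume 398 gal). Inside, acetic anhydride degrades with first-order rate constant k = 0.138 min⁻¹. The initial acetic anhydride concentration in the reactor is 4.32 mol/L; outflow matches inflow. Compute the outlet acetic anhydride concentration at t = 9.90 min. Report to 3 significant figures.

V dC/dt = Q(C_in − C) − k V C.
This is linear with rate a = Q/V + k = 0.18951 min⁻¹.
C_ss = Q C_in/(Q + kV) = 1.2965 mol/L; C(t) = C_ss + (C₀ − C_ss) e^(−a t).
C(9.90) = 1.2965 + (3.0235)·e^(−0.18951·9.90) = 1.2965 + (3.0235)·0.15318 = 1.7596 mol/L.

1.76 mol/L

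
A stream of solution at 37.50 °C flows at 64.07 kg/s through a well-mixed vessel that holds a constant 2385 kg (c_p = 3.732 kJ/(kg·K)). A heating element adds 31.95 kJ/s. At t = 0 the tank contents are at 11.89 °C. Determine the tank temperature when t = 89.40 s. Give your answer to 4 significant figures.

35.30 °C

M c_p dT/dt = ṁ c_p (T_in − T) + Q̇.
τ = M/ṁ = 37.2249 s; T_ss = T_in + Q̇/(ṁ c_p) = 37.50 + 31.95/(64.07·3.732) = 37.6336 °C.
This is linear first-order; T(t) = T_ss + (T₀ − T_ss) e^(−t/τ).
T(89.40) = 37.6336 + (-25.7436)·e^(−89.40/37.2249) = 37.6336 + (-25.7436)·0.0905713 = 35.3020 °C.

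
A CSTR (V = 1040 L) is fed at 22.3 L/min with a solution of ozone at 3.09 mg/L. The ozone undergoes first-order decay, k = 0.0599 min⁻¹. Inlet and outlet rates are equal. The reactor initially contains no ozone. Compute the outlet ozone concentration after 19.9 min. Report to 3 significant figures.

V dC/dt = Q(C_in − C) − k V C.
dC/dt = (Q/V) C_in − (Q/V + k) C; effective rate a = Q/V + k = 0.021442 + 0.0599 = 0.081342 min⁻¹.
C_ss = Q C_in/(Q + kV) = 0.81454 mg/L; C(t) = C_ss + (C₀ − C_ss) e^(−a t).
C(19.9) = 0.81454 + (-0.81454)·e^(−0.081342·19.9) = 0.81454 + (-0.81454)·0.19815 = 0.65314 mg/L.

0.653 mg/L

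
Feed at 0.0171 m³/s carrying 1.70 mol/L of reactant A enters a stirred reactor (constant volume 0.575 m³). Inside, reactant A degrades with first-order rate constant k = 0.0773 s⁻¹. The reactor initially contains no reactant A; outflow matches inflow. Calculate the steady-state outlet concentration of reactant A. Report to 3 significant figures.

0.472 mol/L

Species balance: V dC/dt = Q C_in − Q C − k V C.
Steady state (dC/dt = 0): C_ss = Q C_in/(Q + kV) = C_in/(1 + kV/Q).
C_ss = 0.0171·1.70/(0.0171 + 0.0773·0.575) = 0.029070/0.061547 = 0.47232 mol/L.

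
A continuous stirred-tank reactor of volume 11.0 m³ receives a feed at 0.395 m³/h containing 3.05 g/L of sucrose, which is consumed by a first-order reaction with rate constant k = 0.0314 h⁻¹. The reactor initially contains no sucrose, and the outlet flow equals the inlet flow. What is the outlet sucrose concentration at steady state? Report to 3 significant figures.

Species balance: V dC/dt = Q C_in − Q C − k V C.
At steady state: 0 = Q C_in − (Q + kV) C_ss, so C_ss = Q C_in/(Q + kV).
C_ss = 0.395·3.05/(0.395 + 0.0314·11.0) = 1.2047/0.74040 = 1.6272 g/L.

1.63 g/L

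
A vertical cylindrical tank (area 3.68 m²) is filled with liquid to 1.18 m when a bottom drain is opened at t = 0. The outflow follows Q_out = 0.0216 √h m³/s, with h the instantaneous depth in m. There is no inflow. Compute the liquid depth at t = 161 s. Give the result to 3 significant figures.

0.377 m

A dh/dt = −Q_out = −0.0216 √h.
This is separable: 2 d(√h)/dt = −0.0216/A, so √h = √h₀ − (0.0216/(2A)) t.
√h = √1.18 − 0.0216·161/(2·3.68) = 1.0863 − 0.47250 = 0.61378.
h = 0.61378² = 0.37672 m.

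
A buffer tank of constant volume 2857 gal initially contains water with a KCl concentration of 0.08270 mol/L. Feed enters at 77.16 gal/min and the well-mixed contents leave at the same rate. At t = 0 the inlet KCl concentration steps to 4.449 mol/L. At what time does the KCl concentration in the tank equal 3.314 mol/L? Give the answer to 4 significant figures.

49.89 min

Accumulation = in − out for the solute gives V dC/dt = Q(C_in − C), so τ = V/Q = 37.0270 min.
C(t) = C_in + (C₀ − C_in) e^(−t/τ). Set C = 3.314 and solve for t:
e^(−t/τ) = (C − C_in)/(C₀ − C_in) = (3.314 − 4.449)/(0.08270 − 4.449) = 0.259945
t = −τ ln(…) = 37.0270 × 1.34728 = 49.8858 min.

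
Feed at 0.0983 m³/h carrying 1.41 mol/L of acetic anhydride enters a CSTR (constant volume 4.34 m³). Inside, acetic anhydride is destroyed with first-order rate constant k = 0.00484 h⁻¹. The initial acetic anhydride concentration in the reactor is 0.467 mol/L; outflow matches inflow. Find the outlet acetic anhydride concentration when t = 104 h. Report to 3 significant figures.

Accumulation = in − out − consumed: V dC/dt = Q C_in − Q C − k V C.
dC/dt = (Q/V) C_in − (Q/V + k) C; effective rate a = Q/V + k = 0.022650 + 0.00484 = 0.027490 h⁻¹.
C_ss = Q C_in/(Q + kV) = 1.1617 mol/L; C(t) = C_ss + (C₀ − C_ss) e^(−a t).
C(104) = 1.1617 + (-0.69475)·e^(−0.027490·104) = 1.1617 + (-0.69475)·0.057330 = 1.1219 mol/L.

1.12 mol/L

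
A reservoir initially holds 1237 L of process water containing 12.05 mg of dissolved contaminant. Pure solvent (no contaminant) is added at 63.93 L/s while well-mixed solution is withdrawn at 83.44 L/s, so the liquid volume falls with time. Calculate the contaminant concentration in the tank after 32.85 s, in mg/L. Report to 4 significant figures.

0.0008906 mg/L

Total volume: dV/dt = Q_in − Q_out = -19.5100 L/s, so V(t) = 1237 − 19.5100 t and V(32.85) = 596.096 L.
Species balance (pure solvent in): dm/dt = −Q_out · m/V(t).
Separate: dm/m = −Q_out dt/V(t) ⇒ ln(m/m₀) = −(Q_out/(Q_in−Q_out)) ln(V/V₀).
m = m₀ (V₀/V)^(Q_out/(Q_in−Q_out)) = 12.05 × (1237/596.096)^(-4.27678) = 0.530909 mg.
C = m/V = 0.530909/596.096 = 0.000890643 mg/L.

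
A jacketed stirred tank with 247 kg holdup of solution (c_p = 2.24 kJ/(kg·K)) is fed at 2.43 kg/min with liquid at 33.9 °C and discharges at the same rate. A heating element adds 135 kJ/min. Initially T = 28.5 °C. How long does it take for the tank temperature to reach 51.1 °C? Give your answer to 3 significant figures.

First-law balance (no shaft work): M c_p dT/dt = ṁ c_p (T_in − T) + 135.
τ = M/ṁ = 101.65 min; T_ss = T_in + Q̇/(ṁ c_p) = 58.702 °C.
T(t) = T_ss + (T₀ − T_ss) e^(−t/τ). Set T = 51.1:
e^(−t/τ) = (51.1 − 58.702)/(28.5 − 58.702) = 0.25169
t = −101.65 · ln(0.25169) = 140.22 min.

140 min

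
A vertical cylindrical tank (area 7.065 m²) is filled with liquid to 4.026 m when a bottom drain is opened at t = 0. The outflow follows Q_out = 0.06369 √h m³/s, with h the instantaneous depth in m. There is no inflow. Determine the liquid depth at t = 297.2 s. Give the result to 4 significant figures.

A dh/dt = −Q_out = −0.06369 √h.
∫ h^(−1/2) dh = −(0.06369/A) ∫ dt, giving 2√h = 2√h₀ − (0.06369/A) t.
√h = √4.026 − 0.06369·297.2/(2·7.065) = 2.00649 − 1.33961 = 0.666881.
h = 0.666881² = 0.444730 m.

0.4447 m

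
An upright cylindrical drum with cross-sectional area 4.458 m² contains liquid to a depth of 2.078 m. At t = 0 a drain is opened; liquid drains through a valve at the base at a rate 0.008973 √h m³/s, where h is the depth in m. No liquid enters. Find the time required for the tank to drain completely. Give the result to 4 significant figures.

1432 s

Unsteady balance on liquid volume: A dh/dt = −0.008973 √h.
∫ h^(−1/2) dh = −(0.008973/A) ∫ dt, giving 2√h = 2√h₀ − (0.008973/A) t.
Tank is empty when √h = 0: t_empty = 2A√h₀/0.008973.
t_empty = 2·4.458·√2.078/0.008973 = 8.91600·1.44153/0.008973 = 1432.37 s.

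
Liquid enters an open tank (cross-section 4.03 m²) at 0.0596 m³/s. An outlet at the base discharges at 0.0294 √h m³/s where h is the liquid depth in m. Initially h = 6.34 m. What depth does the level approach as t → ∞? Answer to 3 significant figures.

4.11 m

Accumulation of liquid (constant cross-section A): A dh/dt = Q_in − 0.0294 √h. At steady state dh/dt = 0:
Q_in = 0.0294 √h_ss ⇒ √h_ss = 0.0596/0.0294 = 2.0272.
h_ss = 2.0272² = 4.1096 m. (Since h₀ = 6.34 m > h_ss, the level will fall toward this value.)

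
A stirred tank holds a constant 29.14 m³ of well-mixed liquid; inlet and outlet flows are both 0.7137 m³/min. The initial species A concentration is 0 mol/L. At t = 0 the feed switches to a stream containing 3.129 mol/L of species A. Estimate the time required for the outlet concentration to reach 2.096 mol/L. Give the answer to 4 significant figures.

45.25 min

Species balance: V dC/dt = Q(C_in − C) ⇒ τ = V/Q = 40.8295 min.
C(t) = C_in + (C₀ − C_in) e^(−t/τ). Set C = 2.096 and solve for t:
e^(−t/τ) = (C − C_in)/(C₀ − C_in) = (2.096 − 3.129)/(0 − 3.129) = 0.330137
t = −τ ln(…) = 40.8295 × 1.10825 = 45.2491 min.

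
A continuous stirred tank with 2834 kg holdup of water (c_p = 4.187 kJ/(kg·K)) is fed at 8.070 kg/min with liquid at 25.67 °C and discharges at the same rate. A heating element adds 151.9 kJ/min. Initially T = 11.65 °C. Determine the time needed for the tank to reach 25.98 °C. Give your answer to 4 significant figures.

Heat balance on the well-mixed liquid: M c_p dT/dt = ṁ c_p (T_in − T) + 151.9.
τ = M/ṁ = 351.177 min; T_ss = T_in + Q̇/(ṁ c_p) = 30.1655 °C.
T(t) = T_ss + (T₀ − T_ss) e^(−t/τ). Set T = 25.98:
e^(−t/τ) = (25.98 − 30.1655)/(11.65 − 30.1655) = 0.226055
t = −351.177 · ln(0.226055) = 522.192 min.

522.2 min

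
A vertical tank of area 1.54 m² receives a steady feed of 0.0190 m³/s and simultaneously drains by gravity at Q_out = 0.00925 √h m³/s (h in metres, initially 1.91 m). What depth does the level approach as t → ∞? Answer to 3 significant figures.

Level balance: A dh/dt = 0.0190 − 0.00925 √h. Setting dh/dt = 0:
Q_in = 0.00925 √h_ss ⇒ √h_ss = 0.0190/0.00925 = 2.0541.
h_ss = 2.0541² = 4.2191 m. (Since h₀ = 1.91 m < h_ss, the level will rise toward this value.)

4.22 m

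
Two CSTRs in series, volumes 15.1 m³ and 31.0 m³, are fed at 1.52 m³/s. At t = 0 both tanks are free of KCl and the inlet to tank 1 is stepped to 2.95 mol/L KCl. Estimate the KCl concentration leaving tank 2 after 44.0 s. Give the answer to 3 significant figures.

Each tank obeys Vᵢ dCᵢ/dt = Q(Cᵢ₋₁ − Cᵢ), so τᵢ = Vᵢ/Q.
τ₁ = 15.1/1.52 = 9.9342 s; τ₂ = 31.0/1.52 = 20.395 s.
Tank 1: C₁ = C_in(1 − e^(−t/τ₁)). Tank 2 (τ₁ ≠ τ₂): C₂ = C_in[1 − (τ₁ e^(−t/τ₁) − τ₂ e^(−t/τ₂))/(τ₁ − τ₂)].
At t = 44.0: e^(−t/τ₁) = 0.011925, e^(−t/τ₂) = 0.11562.
C₂ = 2.95·[1 − (9.9342·0.011925 − 20.395·0.11562)/(-10.461)] = 2.95·0.78590 = 2.3184 mol/L.

2.32 mol/L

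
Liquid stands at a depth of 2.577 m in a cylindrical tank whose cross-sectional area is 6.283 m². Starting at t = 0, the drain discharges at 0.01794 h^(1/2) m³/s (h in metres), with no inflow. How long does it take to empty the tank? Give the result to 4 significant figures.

A dh/dt = −Q_out = −0.01794 √h.
∫ h^(−1/2) dh = −(0.01794/A) ∫ dt, giving 2√h = 2√h₀ − (0.01794/A) t.
Tank is empty when √h = 0: t_empty = 2A√h₀/0.01794.
t_empty = 2·6.283·√2.577/0.01794 = 12.5660·1.60530/0.01794 = 1124.43 s.

1124 s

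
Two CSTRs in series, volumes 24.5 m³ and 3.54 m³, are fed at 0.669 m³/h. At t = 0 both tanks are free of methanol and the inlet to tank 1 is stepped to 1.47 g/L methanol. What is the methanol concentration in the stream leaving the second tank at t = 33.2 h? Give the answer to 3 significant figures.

Species balance on tank i: dCᵢ/dt = (Cᵢ₋₁ − Cᵢ)/τᵢ with τᵢ = Vᵢ/Q.
τ₁ = 24.5/0.669 = 36.622 h; τ₂ = 3.54/0.669 = 5.2915 h.
Tank 1: C₁ = C_in(1 − e^(−t/τ₁)). Tank 2 (τ₁ ≠ τ₂): C₂ = C_in[1 − (τ₁ e^(−t/τ₁) − τ₂ e^(−t/τ₂))/(τ₁ − τ₂)].
At t = 33.2: e^(−t/τ₁) = 0.40391, e^(−t/τ₂) = 0.0018842.
C₂ = 1.47·[1 − (36.622·0.40391 − 5.2915·0.0018842)/(31.330)] = 1.47·0.52819 = 0.77644 g/L.

0.776 g/L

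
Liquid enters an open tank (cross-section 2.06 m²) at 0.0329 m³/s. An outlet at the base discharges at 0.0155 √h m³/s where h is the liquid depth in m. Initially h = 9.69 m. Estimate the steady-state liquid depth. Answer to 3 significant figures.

4.51 m

Level balance: A dh/dt = 0.0329 − 0.0155 √h. Setting dh/dt = 0:
Q_in = 0.0155 √h_ss ⇒ √h_ss = 0.0329/0.0155 = 2.1226.
h_ss = 2.1226² = 4.5053 m. (Since h₀ = 9.69 m > h_ss, the level will fall toward this value.)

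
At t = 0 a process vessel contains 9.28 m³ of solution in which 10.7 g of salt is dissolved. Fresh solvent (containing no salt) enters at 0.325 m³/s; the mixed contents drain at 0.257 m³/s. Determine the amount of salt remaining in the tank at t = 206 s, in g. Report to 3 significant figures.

Let m(t) be the amount of salt. Volume: V(t) = V₀ + (Q_in − Q_out) t = 9.28 + 0.068000 t; V(206) = 23.288 m³.
Solute balance: dm/dt = 0 − Q_out C = −Q_out m/V(t).
Separate: dm/m = −Q_out dt/V(t) ⇒ ln(m/m₀) = −(Q_out/(Q_in−Q_out)) ln(V/V₀).
m = m₀ (V₀/V)^(Q_out/(Q_in−Q_out)) = 10.7 × (9.28/23.288)^(3.7794) = 0.33051 g.

0.331 g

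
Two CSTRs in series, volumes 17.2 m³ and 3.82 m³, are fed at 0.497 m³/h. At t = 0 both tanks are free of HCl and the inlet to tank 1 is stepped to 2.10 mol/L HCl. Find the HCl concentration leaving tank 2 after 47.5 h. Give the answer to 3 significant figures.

1.42 mol/L

Species balance on tank i: dCᵢ/dt = (Cᵢ₋₁ − Cᵢ)/τᵢ with τᵢ = Vᵢ/Q.
τ₁ = 17.2/0.497 = 34.608 h; τ₂ = 3.82/0.497 = 7.6861 h.
Solving the cascade with C₁(0)=C₂(0)=0 gives C₂(t) = C_in[1 − (τ₁ e^(−t/τ₁) − τ₂ e^(−t/τ₂))/(τ₁ − τ₂)].
At t = 47.5: e^(−t/τ₁) = 0.25347, e^(−t/τ₂) = 0.0020705.
C₂ = 2.10·[1 − (34.608·0.25347 − 7.6861·0.0020705)/(26.922)] = 2.10·0.67476 = 1.4170 mol/L.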